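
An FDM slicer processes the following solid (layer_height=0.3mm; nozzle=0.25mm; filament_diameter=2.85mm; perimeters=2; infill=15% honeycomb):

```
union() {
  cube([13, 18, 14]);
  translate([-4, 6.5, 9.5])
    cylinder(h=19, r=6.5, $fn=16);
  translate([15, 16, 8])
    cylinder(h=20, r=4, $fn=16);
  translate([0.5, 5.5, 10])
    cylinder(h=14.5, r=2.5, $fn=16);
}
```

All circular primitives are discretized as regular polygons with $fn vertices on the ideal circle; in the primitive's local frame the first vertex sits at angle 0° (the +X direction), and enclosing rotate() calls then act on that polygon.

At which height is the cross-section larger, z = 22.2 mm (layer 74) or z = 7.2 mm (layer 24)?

Layer 74 (z = 22.2): the cube is absent (z outside [0, 14]); the r=6.5 cylinder at (-4, 6.5) gives a regular 16-gon of circumradius 6.5 (constant along its height) (area = (16/2)·6.500²·sin(360°/16) = 129.35 mm²); the cylinder at (15, 16): section is a regular 16-gon, circumradius r=4 (area = (16/2)·4.000²·sin(360°/16) = 48.98 mm²); the cylinder at (0.5, 5.5): section is a regular 16-gon, circumradius r=2.5 (area = (16/2)·2.500²·sin(360°/16) = 19.13 mm²); Combining (union): the regions partially overlap — summed areas 197.46 mm² minus the doubly-counted overlap 17.33 mm² gives 180.14 mm² — area = 180.14 mm². So its area = 180.14 mm². Layer 24 (z = 7.2): the cube is present — its section is the full 13×18 rectangle (area 234.00 mm²); the cylinder at (-4, 6.5) does not reach this height (z outside [9.5, 28.5]); the cylinder at (15, 16) is not intersected at this z (z outside [8, 28]); the cylinder at (0.5, 5.5) is not intersected at this z (z outside [10, 24.5]); Combining (union): only the 13×18 cube is present, so the union is just that shape — area = 234.00 mm². So its area = 234.00 mm². Layer 24 is larger (234.00 vs 180.14 mm²).

layer 24 (z = 7.2 mm)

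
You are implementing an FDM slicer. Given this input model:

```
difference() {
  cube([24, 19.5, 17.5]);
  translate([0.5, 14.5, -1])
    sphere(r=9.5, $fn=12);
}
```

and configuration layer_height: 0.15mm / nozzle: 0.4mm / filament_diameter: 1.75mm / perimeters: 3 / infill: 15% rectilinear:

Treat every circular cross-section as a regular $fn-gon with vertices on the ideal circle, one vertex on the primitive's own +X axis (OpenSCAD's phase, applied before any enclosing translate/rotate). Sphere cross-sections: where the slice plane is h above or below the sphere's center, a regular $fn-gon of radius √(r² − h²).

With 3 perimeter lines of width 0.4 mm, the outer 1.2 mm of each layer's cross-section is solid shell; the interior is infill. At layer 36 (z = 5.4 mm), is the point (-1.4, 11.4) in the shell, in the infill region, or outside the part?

At z = 5.4 mm: the cube is present — its section is the full 24×19.5 rectangle; the r=9.5 sphere at (0.5, 14.5) slices to a regular 12-gon of circumradius 7.021 (√(r²−h²) with h=6.4 from center); Taking the first minus the rest: starting from the 24×19.5 cube, the r=9.5 sphere at (0.5, 14.5) partially overlaps it — only the 73.89 mm² overlap (of its 147.87 mm²) is removed, clipping the outline — 1 connected region. Overall, the cross-section is a single solid region. The nearest boundary edge runs (0.00, 0.00)→(0.00, 7.61); distance from the point to it = 4.04 mm. The point is not inside any of the regions above, so it lies outside the cross-section (4.04 mm from the nearest boundary).

outside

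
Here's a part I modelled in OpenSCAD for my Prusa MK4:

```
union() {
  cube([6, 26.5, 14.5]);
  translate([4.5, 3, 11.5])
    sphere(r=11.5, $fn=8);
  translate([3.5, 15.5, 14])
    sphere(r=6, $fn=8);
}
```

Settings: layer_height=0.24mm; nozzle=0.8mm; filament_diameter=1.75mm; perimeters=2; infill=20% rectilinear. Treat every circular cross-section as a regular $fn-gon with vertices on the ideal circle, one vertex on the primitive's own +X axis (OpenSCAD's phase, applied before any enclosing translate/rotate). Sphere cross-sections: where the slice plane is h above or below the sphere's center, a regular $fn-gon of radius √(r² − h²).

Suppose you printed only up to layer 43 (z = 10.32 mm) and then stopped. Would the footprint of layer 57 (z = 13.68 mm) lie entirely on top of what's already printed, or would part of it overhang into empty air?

part overhangs

Compare the two slices. At z = 10.32: the cube (footprint 6×26.5) is included at this height (area 159.00 mm²); the r=11.5 sphere at (4.5, 3) contributes a regular 8-gon of circumradius √(11.5²−1.18²) = 11.439 (area = (8/2)·11.439²·sin(360°/8) = 370.12 mm²); the r=6 sphere at (3.5, 15.5) contributes a regular 8-gon of circumradius √(6²−3.68²) = 4.739 (area = (8/2)·4.739²·sin(360°/8) = 63.52 mm²); Taking the union: the regions partially overlap — summed areas 592.64 mm² minus the doubly-counted overlap 132.86 mm² gives 459.78 mm² — area = 459.78 mm². At z = 13.68: the 6×26.5 cube contributes its full rectangle (area 159.00 mm²); the sphere at (4.5, 3): section is a regular 8-gon, circumradius = √(r²−h²) = √(11.5²−2.18²) = 11.291 (area = (8/2)·11.291²·sin(360°/8) = 360.62 mm²); the r=6 sphere at (3.5, 15.5) contributes a regular 8-gon of circumradius √(6²−0.32²) = 5.991 (area = (8/2)·5.991²·sin(360°/8) = 101.53 mm²); Combining (union): the regions partially overlap — summed areas 621.15 mm² minus the doubly-counted overlap 150.99 mm² gives 470.16 mm² — area = 470.16 mm². Checking containment: at z = 13.68 the cross-section extends beyond the z = 10.32 cross-section by about 18.49 mm².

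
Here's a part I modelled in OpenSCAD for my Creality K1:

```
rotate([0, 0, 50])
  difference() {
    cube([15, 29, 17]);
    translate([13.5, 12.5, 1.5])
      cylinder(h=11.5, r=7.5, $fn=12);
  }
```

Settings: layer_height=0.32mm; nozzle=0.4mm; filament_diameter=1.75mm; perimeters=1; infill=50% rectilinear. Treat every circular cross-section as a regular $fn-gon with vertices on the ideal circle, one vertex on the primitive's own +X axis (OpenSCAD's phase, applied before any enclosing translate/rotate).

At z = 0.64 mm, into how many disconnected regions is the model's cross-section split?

1

At z = 0.64 mm: the cube is present — its section is the full 15×29 rectangle; the cylinder at (13.5, 12.5) is absent (z outside [1.5, 13]); Subtracting the remaining from the first: none of the subtracted shapes is present at this height, so the 15×29 cube is unchanged — 1 connected region; (rotated 50° about Z; rotation is an isometry so areas/perimeters/island counts are preserved). The result has 1 disconnected region.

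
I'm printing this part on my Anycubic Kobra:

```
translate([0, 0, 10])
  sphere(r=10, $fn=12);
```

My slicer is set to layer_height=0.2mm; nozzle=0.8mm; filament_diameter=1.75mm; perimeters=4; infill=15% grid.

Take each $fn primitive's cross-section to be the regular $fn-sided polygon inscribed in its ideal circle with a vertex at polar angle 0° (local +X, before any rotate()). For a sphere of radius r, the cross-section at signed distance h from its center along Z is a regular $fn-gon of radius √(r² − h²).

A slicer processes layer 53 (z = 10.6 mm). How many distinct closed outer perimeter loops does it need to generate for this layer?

1

At z = 10.6 mm: the r=10 sphere slices to a regular 12-gon of circumradius 9.982 (√(r²−h²) with h=0.6 from center). The result has 1 disconnected region.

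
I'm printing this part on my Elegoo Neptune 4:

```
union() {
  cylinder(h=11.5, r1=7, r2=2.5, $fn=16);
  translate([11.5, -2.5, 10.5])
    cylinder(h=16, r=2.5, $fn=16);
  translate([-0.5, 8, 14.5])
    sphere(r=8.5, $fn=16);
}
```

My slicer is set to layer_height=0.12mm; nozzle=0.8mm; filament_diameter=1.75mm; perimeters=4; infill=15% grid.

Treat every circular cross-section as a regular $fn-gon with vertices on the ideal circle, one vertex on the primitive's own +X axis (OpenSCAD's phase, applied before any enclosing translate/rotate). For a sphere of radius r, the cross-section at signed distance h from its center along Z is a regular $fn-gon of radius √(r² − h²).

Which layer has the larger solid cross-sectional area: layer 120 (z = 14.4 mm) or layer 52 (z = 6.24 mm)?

Layer 120 (z = 14.4): the cone is not intersected at this z (z outside [0, 11.5]); the r=2.5 cylinder at (11.5, -2.5) gives a regular 16-gon of circumradius 2.5 (constant along its height) (area = (16/2)·2.500²·sin(360°/16) = 19.13 mm²); the sphere at (-0.5, 8): section is a regular 16-gon, circumradius = √(r²−h²) = √(8.5²−0.1²) = 8.499 (area = (16/2)·8.499²·sin(360°/16) = 221.16 mm²); Combining (union): the 2 present regions are separate (no shared area or edge), so areas and boundary lengths simply add and each stays a separate island — area = 240.29 mm². So its area = 240.29 mm². Layer 52 (z = 6.24): the cone: at t=0.543 of its height the radius interpolates to r₁+(r₂−r₁)t = 4.558, giving a regular 16-gon of that circumradius (area = (16/2)·4.558²·sin(360°/16) = 63.61 mm²); the cylinder at (11.5, -2.5) is absent (z outside [10.5, 26.5]); the sphere at (-0.5, 8): section is a regular 16-gon, circumradius = √(r²−h²) = √(8.5²−8.26²) = 2.006 (area = (16/2)·2.006²·sin(360°/16) = 12.31 mm²); Merging all regions: the 2 present regions are separate (no shared area or edge), so areas and boundary lengths simply add and each stays a separate island — area = 75.92 mm². So its area = 75.92 mm². Layer 120 is larger (240.29 vs 75.92 mm²).

layer 120 (z = 14.4 mm)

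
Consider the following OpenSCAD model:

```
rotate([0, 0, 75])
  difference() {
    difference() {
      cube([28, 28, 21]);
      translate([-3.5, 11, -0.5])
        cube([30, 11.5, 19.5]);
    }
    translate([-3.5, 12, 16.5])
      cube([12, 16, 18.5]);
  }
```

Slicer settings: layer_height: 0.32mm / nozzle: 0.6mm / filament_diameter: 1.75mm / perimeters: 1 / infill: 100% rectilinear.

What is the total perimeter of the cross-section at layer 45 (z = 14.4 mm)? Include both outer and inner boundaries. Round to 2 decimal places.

165.00 mm

At z = 14.4 mm: the cube (footprint 28×28) is included at this height (perimeter 112.00 mm); the cube at (-3.5, 11) (footprint 30×11.5) is included at this height (perimeter 83.00 mm); Subtracting the remaining from the first: starting from the 28×28 cube, the 30×11.5 cube at (-3.5, 11) partially overlaps it — only the 304.75 mm² overlap (of its 345.00 mm²) is removed, clipping the outline — boundary = 165.00 mm; the cube at (-3.5, 12) does not reach this height (z outside [16.5, 35]); After the difference (first − rest): none of the subtracted shapes is present at this height, so that combined region is unchanged — boundary = 165.00 mm; (whole slice rotated 75° about Z — lengths, areas and connectivity unchanged). Overall, the cross-section is a single solid region. Total boundary length (outer) = 165.00 mm.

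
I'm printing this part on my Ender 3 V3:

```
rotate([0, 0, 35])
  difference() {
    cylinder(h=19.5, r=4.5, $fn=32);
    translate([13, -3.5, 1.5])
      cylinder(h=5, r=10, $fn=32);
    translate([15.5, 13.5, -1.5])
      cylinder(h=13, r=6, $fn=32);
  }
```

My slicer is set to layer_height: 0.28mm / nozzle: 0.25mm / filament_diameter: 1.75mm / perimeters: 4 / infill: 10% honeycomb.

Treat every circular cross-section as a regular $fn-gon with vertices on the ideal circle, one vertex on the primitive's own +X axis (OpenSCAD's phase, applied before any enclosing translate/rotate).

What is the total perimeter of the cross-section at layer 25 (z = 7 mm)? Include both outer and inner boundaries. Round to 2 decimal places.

28.23 mm

At z = 7 mm: the r=4.5 cylinder contributes a regular 32-gon of circumradius 4.5 (perimeter = 2·32·4.500·sin(180°/32) = 28.23 mm); the cylinder at (13, -3.5) is absent (z outside [1.5, 6.5]); the r=6 cylinder at (15.5, 13.5) gives a regular 32-gon of circumradius 6 (constant along its height) (perimeter = 2·32·6.000·sin(180°/32) = 37.64 mm); Taking the first minus the rest: starting from the r=4.5 cylinder, the r=6 cylinder at (15.5, 13.5) misses the remaining region (no effect) — boundary = 28.23 mm; (rotated 35° about Z; rotation is an isometry so areas/perimeters/island counts are preserved). Overall, the cross-section is a single solid region. Total boundary length (outer) = 28.23 mm.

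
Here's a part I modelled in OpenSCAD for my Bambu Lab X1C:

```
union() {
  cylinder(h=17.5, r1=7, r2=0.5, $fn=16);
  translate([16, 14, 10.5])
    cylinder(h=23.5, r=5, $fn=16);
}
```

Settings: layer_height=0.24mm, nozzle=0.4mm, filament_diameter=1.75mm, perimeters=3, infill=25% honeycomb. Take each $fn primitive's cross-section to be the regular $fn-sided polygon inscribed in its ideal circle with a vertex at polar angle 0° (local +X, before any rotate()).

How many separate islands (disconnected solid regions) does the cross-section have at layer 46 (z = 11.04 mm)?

2

At z = 11.04 mm: the cone contributes a regular 16-gon of circumradius 2.899 (interpolated between r1=7 and r2=0.5 at t=0.631); the r=5 cylinder at (16, 14) gives a regular 16-gon of circumradius 5 (constant along its height); Merging all regions: the 2 present regions are separate (no shared area or edge), so areas and boundary lengths simply add and each stays a separate island — 2 connected regions. Overall, the cross-section has 2 separate islands. Island count = 2.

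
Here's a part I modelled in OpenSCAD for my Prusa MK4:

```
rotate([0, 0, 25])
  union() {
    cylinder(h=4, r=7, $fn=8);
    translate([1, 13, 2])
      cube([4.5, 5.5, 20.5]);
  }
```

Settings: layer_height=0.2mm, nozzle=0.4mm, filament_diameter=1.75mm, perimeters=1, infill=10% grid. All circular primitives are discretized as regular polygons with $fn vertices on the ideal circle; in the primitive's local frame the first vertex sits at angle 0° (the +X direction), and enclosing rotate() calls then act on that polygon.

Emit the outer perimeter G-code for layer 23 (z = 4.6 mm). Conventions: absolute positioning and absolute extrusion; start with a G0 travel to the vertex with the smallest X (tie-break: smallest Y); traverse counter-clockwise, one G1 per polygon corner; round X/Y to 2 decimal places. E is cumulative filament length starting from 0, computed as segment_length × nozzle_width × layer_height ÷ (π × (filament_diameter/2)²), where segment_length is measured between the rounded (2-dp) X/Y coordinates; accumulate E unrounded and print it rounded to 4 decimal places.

At z = 4.6 mm: the cylinder does not reach this height (z outside [0, 4]); the cube at (1, 13) is present — its section is the full 4.5×5.5 rectangle; Merging all regions: only the 4.5×5.5 cube at (1, 13) is present, so the union is just that shape — 1 connected region; (whole slice rotated 25° about Z — lengths, areas and connectivity unchanged). The outline is a single polygon with 4 vertices. Extrusion per mm of travel: 0.4 × 0.2 / (π × 0.875²) = 0.033260. Accumulating E over each segment gives final E = 0.6653.

G0 X-6.91 Y17.19 Z4.60
G1 X-4.59 Y12.20 E0.1830
G1 X-0.51 Y14.11 E0.3329
G1 X-2.83 Y19.09 E0.5156
G1 X-6.91 Y17.19 E0.6653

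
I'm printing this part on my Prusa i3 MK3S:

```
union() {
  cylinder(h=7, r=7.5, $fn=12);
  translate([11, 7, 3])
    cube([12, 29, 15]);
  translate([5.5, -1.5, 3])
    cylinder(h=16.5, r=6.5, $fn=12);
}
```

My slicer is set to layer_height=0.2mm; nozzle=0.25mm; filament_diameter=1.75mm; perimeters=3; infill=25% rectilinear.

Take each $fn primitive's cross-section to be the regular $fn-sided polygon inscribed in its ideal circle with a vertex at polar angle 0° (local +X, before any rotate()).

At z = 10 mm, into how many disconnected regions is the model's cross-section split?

At z = 10 mm: the cylinder is absent (z outside [0, 7]); the cube at (11, 7) (footprint 12×29) is included at this height; the r=6.5 cylinder at (5.5, -1.5) contributes a regular 12-gon of circumradius 6.5; Combining (union): the 2 present regions are separate (no shared area or edge), so areas and boundary lengths simply add and each stays a separate island — 2 connected regions. The result has 2 disconnected regions.

2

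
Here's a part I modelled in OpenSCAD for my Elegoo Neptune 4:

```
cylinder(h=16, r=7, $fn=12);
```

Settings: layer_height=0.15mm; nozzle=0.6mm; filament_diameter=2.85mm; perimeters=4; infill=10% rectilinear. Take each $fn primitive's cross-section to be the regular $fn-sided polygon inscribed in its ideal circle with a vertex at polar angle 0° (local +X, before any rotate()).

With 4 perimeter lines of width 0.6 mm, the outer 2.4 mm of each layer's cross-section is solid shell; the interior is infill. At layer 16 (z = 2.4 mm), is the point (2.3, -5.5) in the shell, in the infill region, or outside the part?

shell

At z = 2.4 mm: the r=7 cylinder contributes a regular 12-gon of circumradius 7. Overall, the cross-section is a single solid region. The nearest boundary edge runs (-0.00, -7.00)→(3.50, -6.06); distance from the point to it = 0.85 mm. The point is inside the cross-section, 0.85 mm from the nearest boundary — within the 2.4 mm shell band (4 × 0.6).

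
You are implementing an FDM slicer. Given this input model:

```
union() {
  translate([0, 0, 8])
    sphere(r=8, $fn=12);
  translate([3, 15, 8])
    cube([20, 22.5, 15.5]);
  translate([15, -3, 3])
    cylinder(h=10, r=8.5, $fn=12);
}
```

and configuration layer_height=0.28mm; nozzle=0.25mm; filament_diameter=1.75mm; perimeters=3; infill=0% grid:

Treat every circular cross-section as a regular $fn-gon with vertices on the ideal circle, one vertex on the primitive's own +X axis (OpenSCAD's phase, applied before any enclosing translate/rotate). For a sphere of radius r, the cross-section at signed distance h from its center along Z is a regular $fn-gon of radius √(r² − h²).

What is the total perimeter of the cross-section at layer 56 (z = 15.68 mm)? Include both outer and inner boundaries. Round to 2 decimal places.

98.91 mm

At z = 15.68 mm: the r=8 sphere slices to a regular 12-gon of circumradius 2.240 (√(r²−h²) with h=7.68 from center) (perimeter = 2·12·2.240·sin(180°/12) = 13.91 mm); the 20×22.5 cube at (3, 15) contributes its full rectangle (perimeter 85.00 mm); the cylinder at (15, -3) is not intersected at this z (z outside [3, 13]); Merging all regions: the 2 present regions are separate (no shared area or edge), so areas and boundary lengths simply add and each stays a separate island — boundary = 98.91 mm. Overall, the cross-section has 2 separate islands. Total boundary length (outer) = 98.91 mm.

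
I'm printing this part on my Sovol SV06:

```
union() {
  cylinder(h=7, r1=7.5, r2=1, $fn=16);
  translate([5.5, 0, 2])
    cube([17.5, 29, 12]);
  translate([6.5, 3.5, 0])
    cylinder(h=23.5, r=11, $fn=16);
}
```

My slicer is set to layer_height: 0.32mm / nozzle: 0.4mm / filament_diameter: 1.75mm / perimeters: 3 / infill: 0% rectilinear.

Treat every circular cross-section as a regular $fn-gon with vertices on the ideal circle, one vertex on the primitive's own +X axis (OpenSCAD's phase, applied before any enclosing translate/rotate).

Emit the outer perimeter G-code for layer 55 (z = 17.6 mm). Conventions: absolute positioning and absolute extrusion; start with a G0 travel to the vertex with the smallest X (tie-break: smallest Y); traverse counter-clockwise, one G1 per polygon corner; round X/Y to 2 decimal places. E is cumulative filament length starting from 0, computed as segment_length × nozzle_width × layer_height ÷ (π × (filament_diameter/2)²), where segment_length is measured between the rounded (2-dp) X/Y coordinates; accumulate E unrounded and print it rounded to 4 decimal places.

At z = 17.6 mm: the cone does not reach this height (z outside [0, 7]); the cube at (5.5, 0) is not intersected at this z (z outside [2, 14]); the cylinder at (6.5, 3.5): section is a regular 16-gon, circumradius r=11; Merging all regions: only the r=11 cylinder at (6.5, 3.5) is present, so the union is just that shape — 1 connected region. The outline is a single polygon with 16 vertices. Extrusion per mm of travel: 0.4 × 0.32 / (π × 0.875²) = 0.053216. Accumulating E over each segment gives final E = 3.6543.

G0 X-4.50 Y3.50 Z17.60
G1 X-3.66 Y-0.71 E0.2285
G1 X-1.28 Y-4.28 E0.4568
G1 X2.29 Y-6.66 E0.6851
G1 X6.50 Y-7.50 E0.9136
G1 X10.71 Y-6.66 E1.1420
G1 X14.28 Y-4.28 E1.3704
G1 X16.66 Y-0.71 E1.5987
G1 X17.50 Y3.50 E1.8271
G1 X16.66 Y7.71 E2.0556
G1 X14.28 Y11.28 E2.2839
G1 X10.71 Y13.66 E2.5123
G1 X6.50 Y14.50 E2.7407
G1 X2.29 Y13.66 E2.9692
G1 X-1.28 Y11.28 E3.1975
G1 X-3.66 Y7.71 E3.4258
G1 X-4.50 Y3.50 E3.6543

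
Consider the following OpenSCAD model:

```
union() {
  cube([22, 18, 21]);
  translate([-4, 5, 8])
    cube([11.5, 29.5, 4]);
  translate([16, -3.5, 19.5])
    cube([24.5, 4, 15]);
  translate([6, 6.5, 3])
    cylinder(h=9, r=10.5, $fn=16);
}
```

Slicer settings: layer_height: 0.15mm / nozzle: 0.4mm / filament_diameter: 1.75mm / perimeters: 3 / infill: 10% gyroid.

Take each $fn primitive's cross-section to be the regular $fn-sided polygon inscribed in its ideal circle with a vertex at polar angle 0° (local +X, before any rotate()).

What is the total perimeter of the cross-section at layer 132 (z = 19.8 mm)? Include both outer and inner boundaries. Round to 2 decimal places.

At z = 19.8 mm: the cube is present — its section is the full 22×18 rectangle (perimeter 80.00 mm); the cube at (-4, 5) is not intersected at this z (z outside [8, 12]); the cube at (16, -3.5) is present — its section is the full 24.5×4 rectangle (perimeter 57.00 mm); the cylinder at (6, 6.5) is not intersected at this z (z outside [3, 12]); Merging all regions: the regions partially overlap (shared area 3.00 mm²), so the edge portions inside another operand are dropped and the merged outline is re-measured after clipping — boundary = 124.00 mm. Overall, the cross-section is a single solid region. Total boundary length (outer) = 124.00 mm.

124.00 mm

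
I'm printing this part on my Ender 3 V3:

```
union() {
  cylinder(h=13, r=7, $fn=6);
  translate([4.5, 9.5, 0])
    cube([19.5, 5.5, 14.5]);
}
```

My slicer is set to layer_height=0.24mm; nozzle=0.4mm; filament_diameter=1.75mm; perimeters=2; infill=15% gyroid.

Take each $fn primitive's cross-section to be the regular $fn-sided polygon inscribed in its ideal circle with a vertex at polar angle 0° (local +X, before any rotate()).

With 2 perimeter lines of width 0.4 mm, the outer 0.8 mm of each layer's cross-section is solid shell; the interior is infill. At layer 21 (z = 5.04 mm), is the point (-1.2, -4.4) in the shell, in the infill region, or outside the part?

At z = 5.04 mm: the cylinder: section is a regular 6-gon, circumradius r=7; the 19.5×5.5 cube at (4.5, 9.5) contributes its full rectangle; Combining (union): the 2 present regions are separate (no shared area or edge), so areas and boundary lengths simply add and each stays a separate island — 2 connected regions. Overall, the cross-section has 2 separate islands. The nearest boundary edge runs (3.50, -6.06)→(-3.50, -6.06); distance from the point to it = 1.66 mm. (Shell/infill is judged within the island containing the point — the largest one.) The point is inside the cross-section and 1.66 mm from the nearest boundary — more than the 0.8 mm shell width (2 × 0.4), so it's in the infill interior.

infill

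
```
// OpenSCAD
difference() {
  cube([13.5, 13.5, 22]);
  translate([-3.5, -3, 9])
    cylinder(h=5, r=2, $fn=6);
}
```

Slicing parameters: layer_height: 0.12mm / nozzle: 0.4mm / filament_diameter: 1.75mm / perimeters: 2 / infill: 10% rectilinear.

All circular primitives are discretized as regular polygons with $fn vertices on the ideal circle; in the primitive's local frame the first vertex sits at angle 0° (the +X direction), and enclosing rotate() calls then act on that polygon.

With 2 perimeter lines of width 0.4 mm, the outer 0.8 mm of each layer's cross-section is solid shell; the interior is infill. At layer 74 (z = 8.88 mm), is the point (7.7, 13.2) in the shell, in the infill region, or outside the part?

At z = 8.88 mm: the cube (footprint 13.5×13.5) is included at this height; the cylinder at (-3.5, -3) does not reach this height (z outside [9, 14]); Subtracting the remaining from the first: none of the subtracted shapes is present at this height, so the 13.5×13.5 cube is unchanged — 1 connected region. Overall, the cross-section is a single solid region. The nearest boundary edge runs (13.50, 13.50)→(0.00, 13.50); distance from the point to it = 0.30 mm. The point is inside the cross-section, 0.30 mm from the nearest boundary — within the 0.8 mm shell band (2 × 0.4).

shell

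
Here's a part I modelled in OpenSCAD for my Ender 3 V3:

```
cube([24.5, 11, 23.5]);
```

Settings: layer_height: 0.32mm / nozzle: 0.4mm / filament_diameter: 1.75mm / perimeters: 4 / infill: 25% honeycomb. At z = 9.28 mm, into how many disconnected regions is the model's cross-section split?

At z = 9.28 mm: the 24.5×11 cube contributes its full rectangle. The result has 1 disconnected region.

1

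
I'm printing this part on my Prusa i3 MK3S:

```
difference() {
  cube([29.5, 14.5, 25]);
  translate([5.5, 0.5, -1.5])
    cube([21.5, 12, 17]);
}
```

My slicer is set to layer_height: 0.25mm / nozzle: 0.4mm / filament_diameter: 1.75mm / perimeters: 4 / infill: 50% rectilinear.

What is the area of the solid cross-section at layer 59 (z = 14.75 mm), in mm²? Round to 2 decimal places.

At z = 14.75 mm: the 29.5×14.5 cube contributes its full rectangle (area 427.75 mm²); the 21.5×12 cube at (5.5, 0.5) contributes its full rectangle (area 258.00 mm²); Taking the first minus the rest: starting from the 29.5×14.5 cube (427.75 mm²), the 21.5×12 cube at (5.5, 0.5) lies wholly inside it (removes its full 258.00 mm² and its 67.00 mm outline becomes a hole wall) — area = 169.75 mm². Overall, the cross-section is one region with 1 hole. Net area = 169.75 mm².

169.75 mm²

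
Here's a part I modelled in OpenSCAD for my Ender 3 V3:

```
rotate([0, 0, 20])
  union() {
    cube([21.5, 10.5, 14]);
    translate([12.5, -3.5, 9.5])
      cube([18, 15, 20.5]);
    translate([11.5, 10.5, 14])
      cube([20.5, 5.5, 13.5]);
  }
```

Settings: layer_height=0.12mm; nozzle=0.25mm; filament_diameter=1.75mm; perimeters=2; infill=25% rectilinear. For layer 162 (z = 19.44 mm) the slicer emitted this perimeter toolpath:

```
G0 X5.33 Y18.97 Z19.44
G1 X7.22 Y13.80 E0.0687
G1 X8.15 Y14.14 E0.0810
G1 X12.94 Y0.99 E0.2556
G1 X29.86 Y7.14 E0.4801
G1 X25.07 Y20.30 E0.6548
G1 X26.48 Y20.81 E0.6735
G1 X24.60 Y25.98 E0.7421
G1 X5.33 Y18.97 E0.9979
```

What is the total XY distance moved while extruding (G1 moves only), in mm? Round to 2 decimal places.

Sum the Euclidean lengths of each G1 segment: total = 80.00 mm.

80.00 mm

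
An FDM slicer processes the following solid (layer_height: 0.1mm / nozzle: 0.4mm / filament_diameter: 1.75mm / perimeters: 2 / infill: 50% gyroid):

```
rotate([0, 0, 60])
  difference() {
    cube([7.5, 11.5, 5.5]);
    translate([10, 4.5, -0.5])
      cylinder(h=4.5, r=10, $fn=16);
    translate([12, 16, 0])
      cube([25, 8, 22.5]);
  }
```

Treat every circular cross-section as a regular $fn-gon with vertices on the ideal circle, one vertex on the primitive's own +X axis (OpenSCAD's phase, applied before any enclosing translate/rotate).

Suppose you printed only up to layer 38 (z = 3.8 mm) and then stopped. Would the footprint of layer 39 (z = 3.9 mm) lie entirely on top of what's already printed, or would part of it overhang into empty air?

Compare the two slices. At z = 3.8: the cube (footprint 7.5×11.5) is included at this height (area 86.25 mm²); the r=10 cylinder at (10, 4.5) gives a regular 16-gon of circumradius 10 (constant along its height) (area = (16/2)·10.000²·sin(360°/16) = 306.15 mm²); the cube at (12, 16) is present — its section is the full 25×8 rectangle (area 200.00 mm²); After the difference (first − rest): starting from the 7.5×11.5 cube (86.25 mm²), the r=10 cylinder at (10, 4.5) partially overlaps it — only the 76.89 mm² overlap (of its 306.15 mm²) is removed, clipping the outline; the 25×8 cube at (12, 16) misses the remaining region (no effect) — area = 9.36 mm²; (rotated 60° about Z; rotation is an isometry so areas/perimeters/island counts are preserved). At z = 3.9: the 7.5×11.5 cube contributes its full rectangle (area 86.25 mm²); the cylinder at (10, 4.5): section is a regular 16-gon, circumradius r=10 (area = (16/2)·10.000²·sin(360°/16) = 306.15 mm²); the cube at (12, 16) (footprint 25×8) is included at this height (area 200.00 mm²); After the difference (first − rest): starting from the 7.5×11.5 cube (86.25 mm²), the r=10 cylinder at (10, 4.5) partially overlaps it — only the 76.89 mm² overlap (of its 306.15 mm²) is removed, clipping the outline; the 25×8 cube at (12, 16) misses the remaining region (no effect) — area = 9.36 mm²; (whole slice rotated 60° about Z — lengths, areas and connectivity unchanged). Checking containment: the cross-section at z = 3.9 is a subset of the cross-section at z = 3.8.

entirely on top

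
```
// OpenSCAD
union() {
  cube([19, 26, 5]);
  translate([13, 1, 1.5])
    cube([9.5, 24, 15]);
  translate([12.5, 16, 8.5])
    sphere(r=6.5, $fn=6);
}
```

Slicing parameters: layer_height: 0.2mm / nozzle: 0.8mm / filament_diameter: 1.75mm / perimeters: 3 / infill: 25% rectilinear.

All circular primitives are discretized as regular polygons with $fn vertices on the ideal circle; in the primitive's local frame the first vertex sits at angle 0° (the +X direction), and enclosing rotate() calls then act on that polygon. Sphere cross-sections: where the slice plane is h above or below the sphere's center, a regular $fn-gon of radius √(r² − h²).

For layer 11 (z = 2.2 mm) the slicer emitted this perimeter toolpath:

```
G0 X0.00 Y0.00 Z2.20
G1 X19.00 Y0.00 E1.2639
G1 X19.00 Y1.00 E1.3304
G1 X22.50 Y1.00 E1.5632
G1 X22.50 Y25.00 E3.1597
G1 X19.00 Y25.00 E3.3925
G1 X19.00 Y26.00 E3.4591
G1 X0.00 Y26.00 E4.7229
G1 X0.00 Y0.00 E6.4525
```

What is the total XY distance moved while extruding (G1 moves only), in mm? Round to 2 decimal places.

Sum the Euclidean lengths of each G1 segment: total = 97.00 mm.

97.00 mm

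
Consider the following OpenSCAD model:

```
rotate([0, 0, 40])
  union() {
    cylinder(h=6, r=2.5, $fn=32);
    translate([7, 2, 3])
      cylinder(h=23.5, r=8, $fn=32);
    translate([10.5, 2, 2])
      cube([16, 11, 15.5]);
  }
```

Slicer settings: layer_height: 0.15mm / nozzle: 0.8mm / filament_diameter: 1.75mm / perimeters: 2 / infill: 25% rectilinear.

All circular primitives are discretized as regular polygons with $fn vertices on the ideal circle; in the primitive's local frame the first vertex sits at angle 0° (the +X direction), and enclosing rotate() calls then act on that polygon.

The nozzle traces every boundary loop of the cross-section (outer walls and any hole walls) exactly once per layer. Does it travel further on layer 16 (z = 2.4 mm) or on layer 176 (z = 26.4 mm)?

layer 16 (z = 2.4 mm)

Layer 16 (z = 2.4): the r=2.5 cylinder gives a regular 32-gon of circumradius 2.5 (constant along its height) (perimeter = 2·32·2.500·sin(180°/32) = 15.68 mm); the cylinder at (7, 2) does not reach this height (z outside [3, 26.5]); the cube at (10.5, 2) is present — its section is the full 16×11 rectangle (perimeter 54.00 mm); Combining (union): the 2 present regions are separate (no shared area or edge), so areas and boundary lengths simply add and each stays a separate island — boundary = 69.68 mm; (rotated 40° about Z; rotation is an isometry so areas/perimeters/island counts are preserved). So its perimeter = 69.68 mm. Layer 176 (z = 26.4): the cylinder does not reach this height (z outside [0, 6]); the r=8 cylinder at (7, 2) contributes a regular 32-gon of circumradius 8 (perimeter = 2·32·8.000·sin(180°/32) = 50.18 mm); the cube at (10.5, 2) is not intersected at this z (z outside [2, 17.5]); Merging all regions: only the r=8 cylinder at (7, 2) is present, so the union is just that shape — boundary = 50.18 mm; (rotated 40° about Z; rotation is an isometry so areas/perimeters/island counts are preserved). So its perimeter = 50.18 mm. Layer 16 is larger (69.68 vs 50.18 mm).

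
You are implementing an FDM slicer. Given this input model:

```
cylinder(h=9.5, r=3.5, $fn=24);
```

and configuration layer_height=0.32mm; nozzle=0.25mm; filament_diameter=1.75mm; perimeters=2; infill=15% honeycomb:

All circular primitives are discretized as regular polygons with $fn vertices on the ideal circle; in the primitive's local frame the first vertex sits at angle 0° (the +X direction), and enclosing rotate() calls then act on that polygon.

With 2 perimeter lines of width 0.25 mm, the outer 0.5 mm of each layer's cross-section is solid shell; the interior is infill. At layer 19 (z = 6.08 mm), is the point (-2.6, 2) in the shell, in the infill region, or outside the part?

At z = 6.08 mm: the r=3.5 cylinder contributes a regular 24-gon of circumradius 3.5. Overall, the cross-section is a single solid region. The nearest boundary edge runs (-2.47, 2.47)→(-3.03, 1.75); distance from the point to it = 0.19 mm. The point is inside the cross-section, 0.19 mm from the nearest boundary — within the 0.5 mm shell band (2 × 0.25).

shell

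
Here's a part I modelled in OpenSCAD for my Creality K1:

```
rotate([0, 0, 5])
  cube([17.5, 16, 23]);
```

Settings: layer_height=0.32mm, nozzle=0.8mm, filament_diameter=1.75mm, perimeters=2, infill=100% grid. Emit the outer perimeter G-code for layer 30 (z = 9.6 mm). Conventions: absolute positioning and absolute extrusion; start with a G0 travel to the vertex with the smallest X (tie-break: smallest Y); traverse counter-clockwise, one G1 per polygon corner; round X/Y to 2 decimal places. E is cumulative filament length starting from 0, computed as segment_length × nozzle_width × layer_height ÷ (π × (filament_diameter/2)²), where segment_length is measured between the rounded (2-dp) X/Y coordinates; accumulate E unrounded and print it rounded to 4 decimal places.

G0 X-1.39 Y15.94 Z9.60
G1 X0.00 Y0.00 E1.7030
G1 X17.43 Y1.53 E3.5652
G1 X16.04 Y17.46 E5.2671
G1 X-1.39 Y15.94 E7.1293

At z = 9.6 mm: the cube (footprint 17.5×16) is included at this height; (rotated 5° about Z; rotation is an isometry so areas/perimeters/island counts are preserved). The outline is a single polygon with 4 vertices. Extrusion per mm of travel: 0.8 × 0.32 / (π × 0.875²) = 0.106432. Accumulating E over each segment gives final E = 7.1293.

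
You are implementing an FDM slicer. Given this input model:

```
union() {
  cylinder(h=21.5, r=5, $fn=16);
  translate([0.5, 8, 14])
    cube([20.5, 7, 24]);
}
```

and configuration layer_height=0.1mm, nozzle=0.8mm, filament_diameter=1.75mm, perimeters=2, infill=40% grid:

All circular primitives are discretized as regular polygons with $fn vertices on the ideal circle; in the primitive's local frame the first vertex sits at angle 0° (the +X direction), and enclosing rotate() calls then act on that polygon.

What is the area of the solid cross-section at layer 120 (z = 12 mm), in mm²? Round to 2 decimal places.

At z = 12 mm: the r=5 cylinder contributes a regular 16-gon of circumradius 5 (area = (16/2)·5.000²·sin(360°/16) = 76.54 mm²); the cube at (0.5, 8) does not reach this height (z outside [14, 38]); Taking the union: only the r=5 cylinder is present, so the union is just that shape — area = 76.54 mm². Overall, the cross-section is a single solid region. Net area = 76.54 mm².

76.54 mm²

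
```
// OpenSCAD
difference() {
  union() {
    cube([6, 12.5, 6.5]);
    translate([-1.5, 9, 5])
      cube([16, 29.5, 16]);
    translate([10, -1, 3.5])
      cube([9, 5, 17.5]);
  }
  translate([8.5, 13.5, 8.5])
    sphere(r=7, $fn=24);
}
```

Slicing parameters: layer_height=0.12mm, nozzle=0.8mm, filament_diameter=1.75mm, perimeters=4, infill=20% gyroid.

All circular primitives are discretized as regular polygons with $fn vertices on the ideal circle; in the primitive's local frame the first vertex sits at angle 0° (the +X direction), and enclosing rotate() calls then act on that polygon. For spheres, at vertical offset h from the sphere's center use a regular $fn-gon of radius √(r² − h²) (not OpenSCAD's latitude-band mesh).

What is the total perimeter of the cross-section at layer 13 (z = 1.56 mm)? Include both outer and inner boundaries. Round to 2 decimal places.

At z = 1.56 mm: the 6×12.5 cube contributes its full rectangle (perimeter 37.00 mm); the cube at (-1.5, 9) does not reach this height (z outside [5, 21]); the cube at (10, -1) is not intersected at this z (z outside [3.5, 21]); Merging all regions: only the 6×12.5 cube is present, so the union is just that shape — boundary = 37.00 mm; the sphere at (8.5, 13.5): section is a regular 24-gon, circumradius = √(r²−h²) = √(7²−6.94²) = 0.915 (perimeter = 2·24·0.915·sin(180°/24) = 5.73 mm); After the difference (first − rest): starting from that combined region, the r=7 sphere at (8.5, 13.5) misses the remaining region (no effect) — boundary = 37.00 mm. Overall, the cross-section is a single solid region. Total boundary length (outer) = 37.00 mm.

37.00 mm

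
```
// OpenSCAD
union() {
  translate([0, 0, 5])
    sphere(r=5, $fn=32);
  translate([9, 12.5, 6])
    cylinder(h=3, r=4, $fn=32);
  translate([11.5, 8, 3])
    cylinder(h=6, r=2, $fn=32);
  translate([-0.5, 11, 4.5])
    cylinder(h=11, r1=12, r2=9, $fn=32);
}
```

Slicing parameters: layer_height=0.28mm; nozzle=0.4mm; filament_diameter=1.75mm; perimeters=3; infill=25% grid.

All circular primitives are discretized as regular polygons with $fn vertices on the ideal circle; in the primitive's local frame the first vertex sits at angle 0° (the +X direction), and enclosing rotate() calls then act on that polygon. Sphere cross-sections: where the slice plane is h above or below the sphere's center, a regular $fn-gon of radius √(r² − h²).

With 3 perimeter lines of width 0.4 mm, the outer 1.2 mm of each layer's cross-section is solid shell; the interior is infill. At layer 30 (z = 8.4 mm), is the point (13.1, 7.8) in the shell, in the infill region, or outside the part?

At z = 8.4 mm: the sphere: section is a regular 32-gon, circumradius = √(r²−h²) = √(5²−3.4²) = 3.666; the cylinder at (9, 12.5): section is a regular 32-gon, circumradius r=4; the r=2 cylinder at (11.5, 8) gives a regular 32-gon of circumradius 2 (constant along its height); the cone at (-0.5, 11) contributes a regular 32-gon of circumradius 10.936 (interpolated between r1=12 and r2=9 at t=0.355); Merging all regions: the regions partially overlap (shared area 54.04 mm²), so overlapping operands fuse into one piece — 1 connected region. Overall, the cross-section is a single solid region. The nearest boundary edge runs (13.50, 8.00)→(13.46, 7.61); distance from the point to it = 0.38 mm. The point is inside the cross-section, 0.38 mm from the nearest boundary — within the 1.2 mm shell band (3 × 0.4).

shell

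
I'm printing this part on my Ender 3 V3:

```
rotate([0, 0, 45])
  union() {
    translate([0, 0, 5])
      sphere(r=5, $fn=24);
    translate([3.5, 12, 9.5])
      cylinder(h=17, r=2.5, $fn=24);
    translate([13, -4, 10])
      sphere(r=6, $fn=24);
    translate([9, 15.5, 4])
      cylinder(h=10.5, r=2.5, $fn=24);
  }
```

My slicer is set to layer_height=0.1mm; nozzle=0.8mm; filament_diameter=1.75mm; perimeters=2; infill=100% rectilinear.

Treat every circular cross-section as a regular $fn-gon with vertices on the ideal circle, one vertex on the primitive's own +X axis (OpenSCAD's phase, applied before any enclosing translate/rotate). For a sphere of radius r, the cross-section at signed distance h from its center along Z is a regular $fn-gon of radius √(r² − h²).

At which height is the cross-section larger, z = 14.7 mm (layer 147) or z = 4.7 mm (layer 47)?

Layer 147 (z = 14.7): the sphere does not reach this height (|z−center|=9.700 > r=5); the r=2.5 cylinder at (3.5, 12) gives a regular 24-gon of circumradius 2.5 (constant along its height) (area = (24/2)·2.500²·sin(360°/24) = 19.41 mm²); the r=6 sphere at (13, -4) contributes a regular 24-gon of circumradius √(6²−4.7²) = 3.730 (area = (24/2)·3.730²·sin(360°/24) = 43.20 mm²); the cylinder at (9, 15.5) is absent (z outside [4, 14.5]); Combining (union): the 2 present regions are separate (no shared area or edge), so areas and boundary lengths simply add and each stays a separate island — area = 62.61 mm²; (rotated 45° about Z; rotation is an isometry so areas/perimeters/island counts are preserved). So its area = 62.61 mm². Layer 47 (z = 4.7): the r=5 sphere contributes a regular 24-gon of circumradius √(5²−0.3²) = 4.991 (area = (24/2)·4.991²·sin(360°/24) = 77.37 mm²); the cylinder at (3.5, 12) is not intersected at this z (z outside [9.5, 26.5]); the r=6 sphere at (13, -4) contributes a regular 24-gon of circumradius √(6²−5.3²) = 2.812 (area = (24/2)·2.812²·sin(360°/24) = 24.57 mm²); the r=2.5 cylinder at (9, 15.5) gives a regular 24-gon of circumradius 2.5 (constant along its height) (area = (24/2)·2.500²·sin(360°/24) = 19.41 mm²); Combining (union): the 3 present regions are separate (no shared area or edge), so areas and boundary lengths simply add and each stays a separate island — area = 121.34 mm²; (whole slice rotated 45° about Z — lengths, areas and connectivity unchanged). So its area = 121.34 mm². Layer 47 is larger (121.34 vs 62.61 mm²).

layer 47 (z = 4.7 mm)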